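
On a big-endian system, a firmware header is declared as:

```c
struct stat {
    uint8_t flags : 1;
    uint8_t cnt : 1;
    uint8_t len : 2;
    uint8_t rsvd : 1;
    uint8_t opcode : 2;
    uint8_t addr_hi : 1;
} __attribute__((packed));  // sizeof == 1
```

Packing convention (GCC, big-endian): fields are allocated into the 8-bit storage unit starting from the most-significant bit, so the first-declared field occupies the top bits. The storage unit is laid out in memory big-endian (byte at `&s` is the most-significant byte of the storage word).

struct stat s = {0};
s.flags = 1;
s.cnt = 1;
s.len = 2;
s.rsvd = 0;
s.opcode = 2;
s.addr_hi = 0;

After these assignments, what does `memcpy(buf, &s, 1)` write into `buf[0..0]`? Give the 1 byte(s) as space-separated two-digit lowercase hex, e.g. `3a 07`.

flags (1b) val=1 bits=0x1 at bit 7: 0x80
cnt (1b) val=1 bits=0x1 at bit 6: 0xc0
len (2b) val=2 bits=0x2 at bit 4: 0xe0
rsvd (1b) val=0 bits=0x0 at bit 3: 0xe0
opcode (2b) val=2 bits=0x2 at bit 1: 0xe4
addr_hi (1b) val=0 bits=0x0 at bit 0: 0xe4
word = 0xe4 → big-endian bytes:
  [0]=0xe4

e4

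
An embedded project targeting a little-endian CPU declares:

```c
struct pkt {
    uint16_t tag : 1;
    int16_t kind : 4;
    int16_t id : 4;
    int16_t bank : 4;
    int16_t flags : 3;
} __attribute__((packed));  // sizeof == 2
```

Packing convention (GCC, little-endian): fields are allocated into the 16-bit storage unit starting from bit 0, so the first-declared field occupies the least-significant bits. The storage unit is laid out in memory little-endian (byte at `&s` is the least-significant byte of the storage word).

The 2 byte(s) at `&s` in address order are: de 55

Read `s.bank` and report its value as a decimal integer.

[0]=0xde [1]=0x55 (little-endian) → word 0x55de
tag [0+:1] = (word>>0) & 0x1 = 0
kind [1+:4] = (word>>1) & 0xf = 15
id [5+:4] = (word>>5) & 0xf = 14
bank [9+:4] = (word>>9) & 0xf = 10  ←
flags [13+:3] = (word>>13) & 0x7 = 2
bank signed 4b, MSB=1: 10 - 16 = -6

-6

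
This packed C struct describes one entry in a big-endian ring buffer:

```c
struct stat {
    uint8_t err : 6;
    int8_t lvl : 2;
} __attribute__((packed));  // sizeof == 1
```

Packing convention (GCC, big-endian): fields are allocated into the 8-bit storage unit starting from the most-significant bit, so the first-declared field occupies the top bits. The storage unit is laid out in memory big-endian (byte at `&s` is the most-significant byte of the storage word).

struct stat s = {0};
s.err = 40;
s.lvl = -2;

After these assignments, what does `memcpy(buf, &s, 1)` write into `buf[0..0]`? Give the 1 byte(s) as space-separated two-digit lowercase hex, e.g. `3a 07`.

a2

err:6 = 40 → 0x28 << 2 → word 0xa0
lvl:2 = -2 → 0x2 << 0 → word 0xa2
word = 0xa2 → big-endian bytes:
  [0]=0xa2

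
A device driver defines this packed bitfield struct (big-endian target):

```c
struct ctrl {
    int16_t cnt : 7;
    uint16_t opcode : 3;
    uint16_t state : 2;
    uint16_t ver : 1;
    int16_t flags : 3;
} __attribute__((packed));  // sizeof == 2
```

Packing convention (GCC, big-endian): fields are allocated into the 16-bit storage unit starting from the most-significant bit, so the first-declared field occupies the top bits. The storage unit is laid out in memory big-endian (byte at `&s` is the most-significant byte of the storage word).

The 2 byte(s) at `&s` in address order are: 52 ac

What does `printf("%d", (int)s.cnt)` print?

41

[0]=0x52 [1]=0xac (big-endian) → word 0x52ac
cnt [9+:7] = (word>>9) & 0x7f = 41  ←
opcode [6+:3] = (word>>6) & 0x7 = 2
state [4+:2] = (word>>4) & 0x3 = 2
ver [3+:1] = (word>>3) & 0x1 = 1
flags [0+:3] = (word>>0) & 0x7 = 4
cnt signed 7b, MSB=0: value = 41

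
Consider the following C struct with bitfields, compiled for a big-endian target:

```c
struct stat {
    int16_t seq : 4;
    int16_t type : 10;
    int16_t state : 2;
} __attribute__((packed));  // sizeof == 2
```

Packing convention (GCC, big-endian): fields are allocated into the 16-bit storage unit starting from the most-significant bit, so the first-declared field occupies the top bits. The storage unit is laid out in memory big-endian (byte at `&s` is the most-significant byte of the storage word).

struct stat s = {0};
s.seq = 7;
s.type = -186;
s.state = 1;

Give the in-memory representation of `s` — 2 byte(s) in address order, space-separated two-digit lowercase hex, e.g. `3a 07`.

seq:4 = 7 → 0x7 << 12 → word 0x7000
type:10 = -186 → 0x346 << 2 → word 0x7d18
state:2 = 1 → 0x1 << 0 → word 0x7d19
word = 0x7d19 → big-endian bytes:
  [0]=0x7d  [1]=0x19

7d 19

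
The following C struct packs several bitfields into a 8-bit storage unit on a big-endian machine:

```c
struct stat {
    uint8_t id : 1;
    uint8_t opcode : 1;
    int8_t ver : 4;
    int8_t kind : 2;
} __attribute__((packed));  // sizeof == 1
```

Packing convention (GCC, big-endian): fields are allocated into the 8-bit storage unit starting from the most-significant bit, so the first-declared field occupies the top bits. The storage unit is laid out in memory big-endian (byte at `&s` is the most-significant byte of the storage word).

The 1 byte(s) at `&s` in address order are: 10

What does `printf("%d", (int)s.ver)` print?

4

[0]=0x10 (big-endian) → word 0x10
id [7+:1] = (word>>7) & 0x1 = 0
opcode [6+:1] = (word>>6) & 0x1 = 0
ver [2+:4] = (word>>2) & 0xf = 4  ←
kind [0+:2] = (word>>0) & 0x3 = 0
ver signed 4b, MSB=0: value = 4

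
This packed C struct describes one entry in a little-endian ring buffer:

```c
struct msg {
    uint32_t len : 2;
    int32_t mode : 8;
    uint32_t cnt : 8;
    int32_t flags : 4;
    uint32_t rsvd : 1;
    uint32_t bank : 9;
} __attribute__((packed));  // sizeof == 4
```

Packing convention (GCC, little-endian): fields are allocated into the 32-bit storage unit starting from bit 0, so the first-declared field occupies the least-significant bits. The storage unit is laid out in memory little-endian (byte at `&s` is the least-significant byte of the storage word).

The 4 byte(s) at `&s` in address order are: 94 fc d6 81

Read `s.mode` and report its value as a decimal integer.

[0]=0x94 [1]=0xfc [2]=0xd6 [3]=0x81 (little-endian) → word 0x81d6fc94
len [0+:2] = (word>>0) & 0x3 = 0
mode [2+:8] = (word>>2) & 0xff = 37  ←
cnt [10+:8] = (word>>10) & 0xff = 191
flags [18+:4] = (word>>18) & 0xf = 5
rsvd [22+:1] = (word>>22) & 0x1 = 1
bank [23+:9] = (word>>23) & 0x1ff = 259
mode signed 8b, MSB=0: value = 37

37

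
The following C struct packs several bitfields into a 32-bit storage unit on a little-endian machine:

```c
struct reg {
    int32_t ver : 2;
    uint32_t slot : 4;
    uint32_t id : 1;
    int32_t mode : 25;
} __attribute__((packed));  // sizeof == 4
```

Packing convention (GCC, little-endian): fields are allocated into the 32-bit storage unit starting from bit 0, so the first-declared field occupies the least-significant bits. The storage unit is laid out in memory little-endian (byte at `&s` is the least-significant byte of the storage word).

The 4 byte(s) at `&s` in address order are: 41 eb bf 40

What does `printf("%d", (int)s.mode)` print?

8486870

[0]=0x41 [1]=0xeb [2]=0xbf [3]=0x40 (little-endian) → word 0x40bfeb41
ver:2 @ bit 0 → (0x40bfeb41>>0)&0x3 = 0x1
slot:4 @ bit 2 → (0x40bfeb41>>2)&0xf = 0x0
id:1 @ bit 6 → (0x40bfeb41>>6)&0x1 = 0x1
mode:25 @ bit 7 → (0x40bfeb41>>7)&0x1ffffff = 0x817fd6  ←
mode signed 25b, MSB=0: value = 8486870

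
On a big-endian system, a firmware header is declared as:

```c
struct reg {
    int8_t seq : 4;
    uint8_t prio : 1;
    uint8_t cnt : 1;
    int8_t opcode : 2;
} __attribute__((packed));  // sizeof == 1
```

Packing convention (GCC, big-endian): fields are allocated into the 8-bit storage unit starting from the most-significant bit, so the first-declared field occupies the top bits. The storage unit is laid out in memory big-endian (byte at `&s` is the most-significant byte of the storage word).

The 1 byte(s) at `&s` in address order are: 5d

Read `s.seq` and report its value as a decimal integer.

[0]=0x5d (big-endian) → word 0x5d
seq:4 @ bit 4 → (0x5d>>4)&0xf = 0x5  ←
prio:1 @ bit 3 → (0x5d>>3)&0x1 = 0x1
cnt:1 @ bit 2 → (0x5d>>2)&0x1 = 0x1
opcode:2 @ bit 0 → (0x5d>>0)&0x3 = 0x1
seq signed 4b, MSB=0: value = 5

5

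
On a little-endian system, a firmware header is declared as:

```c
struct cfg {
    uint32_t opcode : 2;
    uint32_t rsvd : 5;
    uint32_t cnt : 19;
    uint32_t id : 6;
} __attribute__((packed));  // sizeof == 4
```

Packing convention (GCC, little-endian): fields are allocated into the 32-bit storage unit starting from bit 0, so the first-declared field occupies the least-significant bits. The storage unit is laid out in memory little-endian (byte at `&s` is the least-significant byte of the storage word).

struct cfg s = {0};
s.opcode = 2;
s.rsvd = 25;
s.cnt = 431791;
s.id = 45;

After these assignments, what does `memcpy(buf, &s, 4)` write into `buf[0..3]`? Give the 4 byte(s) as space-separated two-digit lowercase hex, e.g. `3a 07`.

e6 57 4b b7

opcode (2b) val=2 bits=0x2 at bit 0: 0x00000002
rsvd (5b) val=25 bits=0x19 at bit 2: 0x00000066
cnt (19b) val=431791 bits=0x696af at bit 7: 0x034b57e6
id (6b) val=45 bits=0x2d at bit 26: 0xb74b57e6
word = 0xb74b57e6 → little-endian bytes:
  [0]=0xe6  [1]=0x57  [2]=0x4b  [3]=0xb7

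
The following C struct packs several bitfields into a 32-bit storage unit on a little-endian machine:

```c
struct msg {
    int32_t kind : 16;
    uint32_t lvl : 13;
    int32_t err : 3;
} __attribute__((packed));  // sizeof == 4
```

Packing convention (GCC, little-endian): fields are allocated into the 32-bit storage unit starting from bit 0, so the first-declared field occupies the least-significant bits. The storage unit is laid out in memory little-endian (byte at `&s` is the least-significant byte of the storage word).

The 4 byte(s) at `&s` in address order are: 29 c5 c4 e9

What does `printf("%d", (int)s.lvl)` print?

[0]=0x29 [1]=0xc5 [2]=0xc4 [3]=0xe9 (little-endian) → word 0xe9c4c529
kind [0+:16] = (word>>0) & 0xffff = 50473
lvl [16+:13] = (word>>16) & 0x1fff = 2500  ←
err [29+:3] = (word>>29) & 0x7 = 7

2500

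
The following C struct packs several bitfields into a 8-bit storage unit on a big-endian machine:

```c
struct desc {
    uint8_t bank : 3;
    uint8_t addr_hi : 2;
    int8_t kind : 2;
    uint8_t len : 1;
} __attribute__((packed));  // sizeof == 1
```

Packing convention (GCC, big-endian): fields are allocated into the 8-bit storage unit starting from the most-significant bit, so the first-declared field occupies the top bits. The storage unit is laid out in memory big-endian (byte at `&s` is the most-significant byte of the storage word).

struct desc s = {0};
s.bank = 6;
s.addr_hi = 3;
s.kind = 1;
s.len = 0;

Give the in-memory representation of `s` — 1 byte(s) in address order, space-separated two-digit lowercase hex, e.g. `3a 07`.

da

bank:3 = 6 → 0x6 << 5 → word 0xc0
addr_hi:2 = 3 → 0x3 << 3 → word 0xd8
kind:2 = 1 → 0x1 << 1 → word 0xda
len:1 = 0 → 0x0 << 0 → word 0xda
word = 0xda → big-endian bytes:
  [0]=0xda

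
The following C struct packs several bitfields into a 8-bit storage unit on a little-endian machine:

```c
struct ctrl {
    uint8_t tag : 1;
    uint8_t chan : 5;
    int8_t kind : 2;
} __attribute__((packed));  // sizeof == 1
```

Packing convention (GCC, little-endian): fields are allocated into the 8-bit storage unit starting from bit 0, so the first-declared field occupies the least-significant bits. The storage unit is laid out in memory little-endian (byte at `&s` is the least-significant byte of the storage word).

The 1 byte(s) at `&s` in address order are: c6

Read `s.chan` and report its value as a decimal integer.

3

[0]=0xc6 (little-endian) → word 0xc6
tag [0+:1] = (word>>0) & 0x1 = 0
chan [1+:5] = (word>>1) & 0x1f = 3  ←
kind [6+:2] = (word>>6) & 0x3 = 3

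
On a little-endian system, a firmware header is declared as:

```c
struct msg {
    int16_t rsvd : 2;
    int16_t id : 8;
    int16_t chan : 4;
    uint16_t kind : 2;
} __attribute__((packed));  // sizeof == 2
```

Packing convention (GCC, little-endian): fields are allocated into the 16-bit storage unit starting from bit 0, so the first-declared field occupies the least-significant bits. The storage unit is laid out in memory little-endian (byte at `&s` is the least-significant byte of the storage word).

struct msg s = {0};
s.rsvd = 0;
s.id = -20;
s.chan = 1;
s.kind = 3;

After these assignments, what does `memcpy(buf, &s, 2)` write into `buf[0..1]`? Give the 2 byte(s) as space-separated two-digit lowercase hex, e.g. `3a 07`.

[0+:2] rsvd=0 & 0x3 = 0x0; word=0x0000
[2+:8] id=-20 & 0xff = 0xec; word=0x03b0
[10+:4] chan=1 & 0xf = 0x1; word=0x07b0
[14+:2] kind=3 & 0x3 = 0x3; word=0xc7b0
word = 0xc7b0 → little-endian bytes:
  [0]=0xb0  [1]=0xc7

b0 c7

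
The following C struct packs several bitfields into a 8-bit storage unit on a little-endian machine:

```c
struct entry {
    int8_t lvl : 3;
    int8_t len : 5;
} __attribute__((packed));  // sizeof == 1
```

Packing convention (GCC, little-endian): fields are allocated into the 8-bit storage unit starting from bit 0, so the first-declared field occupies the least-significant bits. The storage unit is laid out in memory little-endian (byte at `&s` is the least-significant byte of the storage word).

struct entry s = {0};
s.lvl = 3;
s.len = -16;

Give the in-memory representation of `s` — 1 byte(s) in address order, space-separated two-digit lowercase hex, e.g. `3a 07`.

83

lvl:3 = 3 → 0x3 << 0 → word 0x03
len:5 = -16 → 0x10 << 3 → word 0x83
word = 0x83 → little-endian bytes:
  [0]=0x83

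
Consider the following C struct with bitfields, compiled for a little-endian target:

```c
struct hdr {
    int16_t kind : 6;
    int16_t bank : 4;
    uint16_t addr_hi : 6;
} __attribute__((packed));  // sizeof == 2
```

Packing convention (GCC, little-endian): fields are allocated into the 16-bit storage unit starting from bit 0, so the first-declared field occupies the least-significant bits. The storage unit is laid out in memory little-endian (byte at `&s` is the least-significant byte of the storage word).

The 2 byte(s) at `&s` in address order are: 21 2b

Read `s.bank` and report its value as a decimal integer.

-4

[0]=0x21 [1]=0x2b (little-endian) → word 0x2b21
kind:6 @ bit 0 → (0x2b21>>0)&0x3f = 0x21
bank:4 @ bit 6 → (0x2b21>>6)&0xf = 0xc  ←
addr_hi:6 @ bit 10 → (0x2b21>>10)&0x3f = 0xa
bank signed 4b, MSB=1: 12 - 16 = -4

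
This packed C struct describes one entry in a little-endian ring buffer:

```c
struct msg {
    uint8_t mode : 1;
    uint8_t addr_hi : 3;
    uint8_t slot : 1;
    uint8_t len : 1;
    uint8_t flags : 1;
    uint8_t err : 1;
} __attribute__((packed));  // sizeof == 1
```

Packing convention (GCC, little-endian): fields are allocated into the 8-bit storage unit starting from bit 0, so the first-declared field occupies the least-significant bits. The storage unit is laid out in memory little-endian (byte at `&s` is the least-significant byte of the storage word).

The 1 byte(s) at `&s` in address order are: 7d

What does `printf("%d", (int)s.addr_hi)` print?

6

[0]=0x7d (little-endian) → word 0x7d
mode [0+:1] = (word>>0) & 0x1 = 1
addr_hi [1+:3] = (word>>1) & 0x7 = 6  ←
slot [4+:1] = (word>>4) & 0x1 = 1
len [5+:1] = (word>>5) & 0x1 = 1
flags [6+:1] = (word>>6) & 0x1 = 1
err [7+:1] = (word>>7) & 0x1 = 0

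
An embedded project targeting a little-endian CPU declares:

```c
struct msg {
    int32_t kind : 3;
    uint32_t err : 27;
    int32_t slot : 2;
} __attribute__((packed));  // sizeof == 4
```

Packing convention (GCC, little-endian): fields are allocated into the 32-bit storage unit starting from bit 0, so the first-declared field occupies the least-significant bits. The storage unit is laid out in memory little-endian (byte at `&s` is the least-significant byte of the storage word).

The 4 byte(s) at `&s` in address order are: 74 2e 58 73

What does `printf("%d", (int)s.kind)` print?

[0]=0x74 [1]=0x2e [2]=0x58 [3]=0x73 (little-endian) → word 0x73582e74
kind:3 @ bit 0 → (0x73582e74>>0)&0x7 = 0x4  ←
err:27 @ bit 3 → (0x73582e74>>3)&0x7ffffff = 0x66b05ce
slot:2 @ bit 30 → (0x73582e74>>30)&0x3 = 0x1
kind signed 3b, MSB=1: 4 - 8 = -4

-4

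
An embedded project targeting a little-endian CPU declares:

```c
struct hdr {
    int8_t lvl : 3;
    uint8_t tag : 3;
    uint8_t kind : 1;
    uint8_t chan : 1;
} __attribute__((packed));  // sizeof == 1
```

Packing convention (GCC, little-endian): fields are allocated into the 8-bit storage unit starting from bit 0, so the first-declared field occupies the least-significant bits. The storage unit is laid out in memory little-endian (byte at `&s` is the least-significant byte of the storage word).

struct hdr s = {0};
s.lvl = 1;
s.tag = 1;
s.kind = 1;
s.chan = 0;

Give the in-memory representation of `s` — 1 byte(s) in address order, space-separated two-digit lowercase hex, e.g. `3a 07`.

49

lvl:3 = 1 → 0x1 << 0 → word 0x01
tag:3 = 1 → 0x1 << 3 → word 0x09
kind:1 = 1 → 0x1 << 6 → word 0x49
chan:1 = 0 → 0x0 << 7 → word 0x49
word = 0x49 → little-endian bytes:
  [0]=0x49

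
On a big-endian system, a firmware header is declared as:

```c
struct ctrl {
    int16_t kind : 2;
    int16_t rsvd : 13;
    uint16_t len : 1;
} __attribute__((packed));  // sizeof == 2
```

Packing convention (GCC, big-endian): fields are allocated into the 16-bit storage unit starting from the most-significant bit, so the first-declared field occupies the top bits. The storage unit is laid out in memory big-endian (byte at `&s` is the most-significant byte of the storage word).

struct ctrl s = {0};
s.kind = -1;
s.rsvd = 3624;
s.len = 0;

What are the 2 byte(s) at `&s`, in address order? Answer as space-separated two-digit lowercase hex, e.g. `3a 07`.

dc 50

kind (2b) val=-1 bits=0x3 at bit 14: 0xc000
rsvd (13b) val=3624 bits=0xe28 at bit 1: 0xdc50
len (1b) val=0 bits=0x0 at bit 0: 0xdc50
word = 0xdc50 → big-endian bytes:
  [0]=0xdc  [1]=0x50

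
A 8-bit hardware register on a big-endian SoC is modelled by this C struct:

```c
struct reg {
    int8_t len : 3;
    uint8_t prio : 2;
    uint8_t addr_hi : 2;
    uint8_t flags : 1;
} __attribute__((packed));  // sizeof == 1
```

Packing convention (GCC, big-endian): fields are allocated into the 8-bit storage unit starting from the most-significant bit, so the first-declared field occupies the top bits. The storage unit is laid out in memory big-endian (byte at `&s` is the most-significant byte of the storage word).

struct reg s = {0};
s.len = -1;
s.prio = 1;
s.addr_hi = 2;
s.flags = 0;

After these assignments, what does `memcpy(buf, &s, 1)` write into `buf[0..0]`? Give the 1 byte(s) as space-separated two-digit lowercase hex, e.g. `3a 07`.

[5+:3] len=-1 & 0x7 = 0x7; word=0xe0
[3+:2] prio=1 & 0x3 = 0x1; word=0xe8
[1+:2] addr_hi=2 & 0x3 = 0x2; word=0xec
[0+:1] flags=0 & 0x1 = 0x0; word=0xec
word = 0xec → big-endian bytes:
  [0]=0xec

ec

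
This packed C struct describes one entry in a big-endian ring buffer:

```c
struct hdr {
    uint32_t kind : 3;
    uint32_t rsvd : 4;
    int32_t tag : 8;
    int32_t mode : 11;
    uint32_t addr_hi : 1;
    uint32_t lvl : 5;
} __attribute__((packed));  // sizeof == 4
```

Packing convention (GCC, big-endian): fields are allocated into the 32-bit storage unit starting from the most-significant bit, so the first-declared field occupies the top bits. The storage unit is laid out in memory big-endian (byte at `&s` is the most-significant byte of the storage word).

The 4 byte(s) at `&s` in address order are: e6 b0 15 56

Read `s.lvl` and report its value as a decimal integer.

[0]=0xe6 [1]=0xb0 [2]=0x15 [3]=0x56 (big-endian) → word 0xe6b01556
kind:3 @ bit 29 → (0xe6b01556>>29)&0x7 = 0x7
rsvd:4 @ bit 25 → (0xe6b01556>>25)&0xf = 0x3
tag:8 @ bit 17 → (0xe6b01556>>17)&0xff = 0x58
mode:11 @ bit 6 → (0xe6b01556>>6)&0x7ff = 0x55
addr_hi:1 @ bit 5 → (0xe6b01556>>5)&0x1 = 0x0
lvl:5 @ bit 0 → (0xe6b01556>>0)&0x1f = 0x16  ←

22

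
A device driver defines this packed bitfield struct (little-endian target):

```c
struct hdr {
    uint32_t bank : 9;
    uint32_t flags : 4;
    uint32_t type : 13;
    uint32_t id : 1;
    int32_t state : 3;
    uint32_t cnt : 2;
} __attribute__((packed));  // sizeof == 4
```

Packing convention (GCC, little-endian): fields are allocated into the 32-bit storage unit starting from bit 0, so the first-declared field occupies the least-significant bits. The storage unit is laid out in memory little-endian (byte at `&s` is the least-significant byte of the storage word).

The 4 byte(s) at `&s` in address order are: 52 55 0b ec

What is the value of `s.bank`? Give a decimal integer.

[0]=0x52 [1]=0x55 [2]=0x0b [3]=0xec (little-endian) → word 0xec0b5552
bank [0+:9] = (word>>0) & 0x1ff = 338  ←
flags [9+:4] = (word>>9) & 0xf = 10
type [13+:13] = (word>>13) & 0x1fff = 90
id [26+:1] = (word>>26) & 0x1 = 1
state [27+:3] = (word>>27) & 0x7 = 5
cnt [30+:2] = (word>>30) & 0x3 = 3

338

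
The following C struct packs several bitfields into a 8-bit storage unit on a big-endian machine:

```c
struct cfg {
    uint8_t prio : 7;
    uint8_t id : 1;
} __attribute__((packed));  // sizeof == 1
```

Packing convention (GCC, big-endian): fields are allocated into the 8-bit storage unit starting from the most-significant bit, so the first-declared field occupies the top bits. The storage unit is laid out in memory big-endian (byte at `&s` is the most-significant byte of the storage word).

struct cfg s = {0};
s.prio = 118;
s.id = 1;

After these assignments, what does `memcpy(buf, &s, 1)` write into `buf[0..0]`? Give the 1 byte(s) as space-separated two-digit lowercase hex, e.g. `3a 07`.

ed

prio:7 = 118 → 0x76 << 1 → word 0xec
id:1 = 1 → 0x1 << 0 → word 0xed
word = 0xed → big-endian bytes:
  [0]=0xed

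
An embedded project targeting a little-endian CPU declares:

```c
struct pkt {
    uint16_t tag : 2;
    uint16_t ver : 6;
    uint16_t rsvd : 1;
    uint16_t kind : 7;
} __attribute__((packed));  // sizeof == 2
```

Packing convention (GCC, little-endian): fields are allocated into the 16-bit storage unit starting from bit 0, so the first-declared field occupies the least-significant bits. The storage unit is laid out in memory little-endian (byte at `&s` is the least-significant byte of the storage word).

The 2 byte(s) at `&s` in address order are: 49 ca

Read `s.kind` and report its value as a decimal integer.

[0]=0x49 [1]=0xca (little-endian) → word 0xca49
tag:2 @ bit 0 → (0xca49>>0)&0x3 = 0x1
ver:6 @ bit 2 → (0xca49>>2)&0x3f = 0x12
rsvd:1 @ bit 8 → (0xca49>>8)&0x1 = 0x0
kind:7 @ bit 9 → (0xca49>>9)&0x7f = 0x65  ←

101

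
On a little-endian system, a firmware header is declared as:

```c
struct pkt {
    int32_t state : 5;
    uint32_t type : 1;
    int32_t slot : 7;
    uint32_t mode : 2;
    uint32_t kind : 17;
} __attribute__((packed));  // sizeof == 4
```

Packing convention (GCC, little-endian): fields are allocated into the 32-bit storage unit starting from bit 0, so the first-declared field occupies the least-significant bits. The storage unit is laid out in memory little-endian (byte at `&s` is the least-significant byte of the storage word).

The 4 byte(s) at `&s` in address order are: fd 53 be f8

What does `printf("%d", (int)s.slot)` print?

-49

[0]=0xfd [1]=0x53 [2]=0xbe [3]=0xf8 (little-endian) → word 0xf8be53fd
state:5 @ bit 0 → (0xf8be53fd>>0)&0x1f = 0x1d
type:1 @ bit 5 → (0xf8be53fd>>5)&0x1 = 0x1
slot:7 @ bit 6 → (0xf8be53fd>>6)&0x7f = 0x4f  ←
mode:2 @ bit 13 → (0xf8be53fd>>13)&0x3 = 0x2
kind:17 @ bit 15 → (0xf8be53fd>>15)&0x1ffff = 0x1f17c
slot signed 7b, MSB=1: 79 - 128 = -49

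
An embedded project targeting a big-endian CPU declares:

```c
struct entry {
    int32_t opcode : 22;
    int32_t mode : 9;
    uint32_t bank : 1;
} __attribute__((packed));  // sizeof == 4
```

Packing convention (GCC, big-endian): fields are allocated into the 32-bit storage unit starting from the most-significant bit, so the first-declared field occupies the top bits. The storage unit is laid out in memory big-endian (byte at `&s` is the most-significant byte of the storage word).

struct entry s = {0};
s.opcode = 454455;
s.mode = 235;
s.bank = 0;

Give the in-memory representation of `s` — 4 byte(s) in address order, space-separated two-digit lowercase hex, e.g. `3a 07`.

opcode (22b) val=454455 bits=0x6ef37 at bit 10: 0x1bbcdc00
mode (9b) val=235 bits=0xeb at bit 1: 0x1bbcddd6
bank (1b) val=0 bits=0x0 at bit 0: 0x1bbcddd6
word = 0x1bbcddd6 → big-endian bytes:
  [0]=0x1b  [1]=0xbc  [2]=0xdd  [3]=0xd6

1b bc dd d6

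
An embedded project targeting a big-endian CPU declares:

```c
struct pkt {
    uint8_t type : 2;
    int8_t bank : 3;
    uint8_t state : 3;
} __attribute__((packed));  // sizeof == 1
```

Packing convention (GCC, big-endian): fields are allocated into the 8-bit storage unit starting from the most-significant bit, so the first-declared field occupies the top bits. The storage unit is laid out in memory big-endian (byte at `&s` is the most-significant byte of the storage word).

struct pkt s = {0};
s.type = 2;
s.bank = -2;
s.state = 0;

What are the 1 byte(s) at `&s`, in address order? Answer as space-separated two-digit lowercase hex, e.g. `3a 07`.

type (2b) val=2 bits=0x2 at bit 6: 0x80
bank (3b) val=-2 bits=0x6 at bit 3: 0xb0
state (3b) val=0 bits=0x0 at bit 0: 0xb0
word = 0xb0 → big-endian bytes:
  [0]=0xb0

b0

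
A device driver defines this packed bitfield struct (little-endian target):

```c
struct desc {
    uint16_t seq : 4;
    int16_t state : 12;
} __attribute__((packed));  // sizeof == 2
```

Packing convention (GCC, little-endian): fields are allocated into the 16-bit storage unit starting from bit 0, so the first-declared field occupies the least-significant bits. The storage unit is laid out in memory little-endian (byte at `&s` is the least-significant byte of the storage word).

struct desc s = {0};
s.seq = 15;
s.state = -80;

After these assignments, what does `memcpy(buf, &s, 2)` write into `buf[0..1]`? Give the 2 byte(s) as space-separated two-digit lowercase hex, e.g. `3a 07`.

[0+:4] seq=15 & 0xf = 0xf; word=0x000f
[4+:12] state=-80 & 0xfff = 0xfb0; word=0xfb0f
word = 0xfb0f → little-endian bytes:
  [0]=0x0f  [1]=0xfb

0f fb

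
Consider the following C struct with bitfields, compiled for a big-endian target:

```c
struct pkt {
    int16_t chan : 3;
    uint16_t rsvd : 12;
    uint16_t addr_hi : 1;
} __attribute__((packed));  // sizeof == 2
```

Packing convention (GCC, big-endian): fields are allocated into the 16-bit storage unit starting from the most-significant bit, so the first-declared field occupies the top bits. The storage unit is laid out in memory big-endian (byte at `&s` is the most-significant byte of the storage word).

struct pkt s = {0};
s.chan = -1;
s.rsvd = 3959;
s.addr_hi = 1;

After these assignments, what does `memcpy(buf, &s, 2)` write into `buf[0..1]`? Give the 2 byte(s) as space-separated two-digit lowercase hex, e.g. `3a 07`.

fe ef

[13+:3] chan=-1 & 0x7 = 0x7; word=0xe000
[1+:12] rsvd=3959 & 0xfff = 0xf77; word=0xfeee
[0+:1] addr_hi=1 & 0x1 = 0x1; word=0xfeef
word = 0xfeef → big-endian bytes:
  [0]=0xfe  [1]=0xef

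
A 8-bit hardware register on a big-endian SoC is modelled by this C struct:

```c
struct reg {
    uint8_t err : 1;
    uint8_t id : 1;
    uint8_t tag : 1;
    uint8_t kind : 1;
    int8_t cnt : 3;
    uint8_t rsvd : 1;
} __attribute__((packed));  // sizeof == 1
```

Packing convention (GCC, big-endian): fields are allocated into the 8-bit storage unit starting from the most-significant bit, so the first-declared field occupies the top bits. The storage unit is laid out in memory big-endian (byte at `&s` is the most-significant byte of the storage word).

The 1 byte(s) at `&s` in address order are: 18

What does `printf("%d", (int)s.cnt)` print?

-4

[0]=0x18 (big-endian) → word 0x18
err [7+:1] = (word>>7) & 0x1 = 0
id [6+:1] = (word>>6) & 0x1 = 0
tag [5+:1] = (word>>5) & 0x1 = 0
kind [4+:1] = (word>>4) & 0x1 = 1
cnt [1+:3] = (word>>1) & 0x7 = 4  ←
rsvd [0+:1] = (word>>0) & 0x1 = 0
cnt signed 3b, MSB=1: 4 - 8 = -4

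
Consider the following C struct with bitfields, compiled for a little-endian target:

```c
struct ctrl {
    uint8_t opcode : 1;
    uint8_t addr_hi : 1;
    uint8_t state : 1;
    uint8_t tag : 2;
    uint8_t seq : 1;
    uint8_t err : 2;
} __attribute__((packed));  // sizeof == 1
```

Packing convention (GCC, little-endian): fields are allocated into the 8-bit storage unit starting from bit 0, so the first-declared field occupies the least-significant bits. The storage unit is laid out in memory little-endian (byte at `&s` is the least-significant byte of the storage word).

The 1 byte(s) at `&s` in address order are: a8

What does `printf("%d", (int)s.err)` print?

2

[0]=0xa8 (little-endian) → word 0xa8
opcode:1 @ bit 0 → (0xa8>>0)&0x1 = 0x0
addr_hi:1 @ bit 1 → (0xa8>>1)&0x1 = 0x0
state:1 @ bit 2 → (0xa8>>2)&0x1 = 0x0
tag:2 @ bit 3 → (0xa8>>3)&0x3 = 0x1
seq:1 @ bit 5 → (0xa8>>5)&0x1 = 0x1
err:2 @ bit 6 → (0xa8>>6)&0x3 = 0x2  ←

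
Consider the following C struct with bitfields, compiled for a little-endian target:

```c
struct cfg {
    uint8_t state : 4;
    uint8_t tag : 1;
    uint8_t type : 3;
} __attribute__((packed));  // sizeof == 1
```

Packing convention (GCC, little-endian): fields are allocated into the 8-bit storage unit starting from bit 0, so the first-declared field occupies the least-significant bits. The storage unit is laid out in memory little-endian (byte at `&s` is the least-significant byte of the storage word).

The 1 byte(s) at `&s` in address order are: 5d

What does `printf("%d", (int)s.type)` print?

[0]=0x5d (little-endian) → word 0x5d
state [0+:4] = (word>>0) & 0xf = 13
tag [4+:1] = (word>>4) & 0x1 = 1
type [5+:3] = (word>>5) & 0x7 = 2  ←

2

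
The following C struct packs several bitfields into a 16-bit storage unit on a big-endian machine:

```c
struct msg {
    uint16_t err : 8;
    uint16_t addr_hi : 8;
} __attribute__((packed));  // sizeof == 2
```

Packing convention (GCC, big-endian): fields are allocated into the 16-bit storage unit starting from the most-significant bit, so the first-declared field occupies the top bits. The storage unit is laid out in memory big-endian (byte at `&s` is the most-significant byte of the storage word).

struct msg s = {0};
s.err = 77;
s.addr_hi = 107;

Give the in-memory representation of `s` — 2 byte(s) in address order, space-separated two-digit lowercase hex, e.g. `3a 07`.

err (8b) val=77 bits=0x4d at bit 8: 0x4d00
addr_hi (8b) val=107 bits=0x6b at bit 0: 0x4d6b
word = 0x4d6b → big-endian bytes:
  [0]=0x4d  [1]=0x6b

4d 6b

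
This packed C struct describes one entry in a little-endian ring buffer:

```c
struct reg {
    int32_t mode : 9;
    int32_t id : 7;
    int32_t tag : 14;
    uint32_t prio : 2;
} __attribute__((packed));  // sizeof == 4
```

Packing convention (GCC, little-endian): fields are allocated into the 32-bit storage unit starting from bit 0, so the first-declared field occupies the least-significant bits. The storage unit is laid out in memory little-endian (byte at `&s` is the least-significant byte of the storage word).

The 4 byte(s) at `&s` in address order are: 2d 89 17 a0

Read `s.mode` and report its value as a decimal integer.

-211

[0]=0x2d [1]=0x89 [2]=0x17 [3]=0xa0 (little-endian) → word 0xa017892d
mode:9 @ bit 0 → (0xa017892d>>0)&0x1ff = 0x12d  ←
id:7 @ bit 9 → (0xa017892d>>9)&0x7f = 0x44
tag:14 @ bit 16 → (0xa017892d>>16)&0x3fff = 0x2017
prio:2 @ bit 30 → (0xa017892d>>30)&0x3 = 0x2
mode signed 9b, MSB=1: 301 - 512 = -211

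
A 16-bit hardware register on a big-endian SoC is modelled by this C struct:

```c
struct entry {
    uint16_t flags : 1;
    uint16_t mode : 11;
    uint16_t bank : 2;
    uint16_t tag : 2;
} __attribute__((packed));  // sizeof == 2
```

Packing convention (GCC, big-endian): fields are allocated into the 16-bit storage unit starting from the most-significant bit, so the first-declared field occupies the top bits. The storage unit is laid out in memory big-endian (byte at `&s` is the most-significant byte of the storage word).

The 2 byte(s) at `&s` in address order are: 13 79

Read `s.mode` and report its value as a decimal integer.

[0]=0x13 [1]=0x79 (big-endian) → word 0x1379
flags [15+:1] = (word>>15) & 0x1 = 0
mode [4+:11] = (word>>4) & 0x7ff = 311  ←
bank [2+:2] = (word>>2) & 0x3 = 2
tag [0+:2] = (word>>0) & 0x3 = 1

311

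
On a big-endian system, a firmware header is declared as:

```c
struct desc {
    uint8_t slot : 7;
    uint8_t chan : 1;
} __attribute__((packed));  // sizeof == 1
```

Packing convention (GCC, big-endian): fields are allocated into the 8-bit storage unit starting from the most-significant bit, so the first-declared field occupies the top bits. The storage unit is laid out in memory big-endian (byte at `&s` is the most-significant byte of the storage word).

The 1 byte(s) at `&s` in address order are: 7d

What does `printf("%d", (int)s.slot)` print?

62

[0]=0x7d (big-endian) → word 0x7d
slot:7 @ bit 1 → (0x7d>>1)&0x7f = 0x3e  ←
chan:1 @ bit 0 → (0x7d>>0)&0x1 = 0x1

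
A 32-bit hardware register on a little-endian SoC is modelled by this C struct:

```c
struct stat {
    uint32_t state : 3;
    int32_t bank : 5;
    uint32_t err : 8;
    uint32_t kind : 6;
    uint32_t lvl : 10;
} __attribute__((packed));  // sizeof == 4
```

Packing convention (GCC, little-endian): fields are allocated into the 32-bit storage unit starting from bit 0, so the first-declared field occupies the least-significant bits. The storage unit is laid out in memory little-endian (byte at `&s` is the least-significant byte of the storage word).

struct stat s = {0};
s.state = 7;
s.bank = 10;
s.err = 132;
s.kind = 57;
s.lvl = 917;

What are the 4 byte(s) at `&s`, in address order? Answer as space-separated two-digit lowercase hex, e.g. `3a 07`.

state:3 = 7 → 0x7 << 0 → word 0x00000007
bank:5 = 10 → 0xa << 3 → word 0x00000057
err:8 = 132 → 0x84 << 8 → word 0x00008457
kind:6 = 57 → 0x39 << 16 → word 0x00398457
lvl:10 = 917 → 0x395 << 22 → word 0xe5798457
word = 0xe5798457 → little-endian bytes:
  [0]=0x57  [1]=0x84  [2]=0x79  [3]=0xe5

57 84 79 e5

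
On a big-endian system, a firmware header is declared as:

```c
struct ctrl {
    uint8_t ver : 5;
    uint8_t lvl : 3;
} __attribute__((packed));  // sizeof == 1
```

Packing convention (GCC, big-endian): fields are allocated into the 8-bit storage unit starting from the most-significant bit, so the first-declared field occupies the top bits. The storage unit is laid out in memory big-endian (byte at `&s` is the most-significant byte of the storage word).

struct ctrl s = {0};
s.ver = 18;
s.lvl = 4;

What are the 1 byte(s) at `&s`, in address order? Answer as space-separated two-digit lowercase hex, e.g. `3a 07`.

94

[3+:5] ver=18 & 0x1f = 0x12; word=0x90
[0+:3] lvl=4 & 0x7 = 0x4; word=0x94
word = 0x94 → big-endian bytes:
  [0]=0x94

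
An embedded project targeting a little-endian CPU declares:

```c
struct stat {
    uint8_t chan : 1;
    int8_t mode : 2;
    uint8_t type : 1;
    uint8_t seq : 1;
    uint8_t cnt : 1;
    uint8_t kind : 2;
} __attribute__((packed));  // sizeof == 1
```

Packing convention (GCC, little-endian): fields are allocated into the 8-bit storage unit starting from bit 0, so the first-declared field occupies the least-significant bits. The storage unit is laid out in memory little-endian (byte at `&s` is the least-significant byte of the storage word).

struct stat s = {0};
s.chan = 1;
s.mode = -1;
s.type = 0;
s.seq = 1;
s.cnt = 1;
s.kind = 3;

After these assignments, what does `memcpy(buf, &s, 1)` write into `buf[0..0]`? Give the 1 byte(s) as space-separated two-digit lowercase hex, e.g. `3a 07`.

f7

chan (1b) val=1 bits=0x1 at bit 0: 0x01
mode (2b) val=-1 bits=0x3 at bit 1: 0x07
type (1b) val=0 bits=0x0 at bit 3: 0x07
seq (1b) val=1 bits=0x1 at bit 4: 0x17
cnt (1b) val=1 bits=0x1 at bit 5: 0x37
kind (2b) val=3 bits=0x3 at bit 6: 0xf7
word = 0xf7 → little-endian bytes:
  [0]=0xf7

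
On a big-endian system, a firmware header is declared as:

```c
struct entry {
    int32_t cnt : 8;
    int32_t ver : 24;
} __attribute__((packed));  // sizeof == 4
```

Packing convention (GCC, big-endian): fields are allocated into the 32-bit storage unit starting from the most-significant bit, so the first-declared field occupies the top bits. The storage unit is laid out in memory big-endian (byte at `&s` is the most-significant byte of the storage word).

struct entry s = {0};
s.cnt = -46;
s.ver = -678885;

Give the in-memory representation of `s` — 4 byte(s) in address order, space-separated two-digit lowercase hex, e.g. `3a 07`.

[24+:8] cnt=-46 & 0xff = 0xd2; word=0xd2000000
[0+:24] ver=-678885 & 0xffffff = 0xf5a41b; word=0xd2f5a41b
word = 0xd2f5a41b → big-endian bytes:
  [0]=0xd2  [1]=0xf5  [2]=0xa4  [3]=0x1b

d2 f5 a4 1b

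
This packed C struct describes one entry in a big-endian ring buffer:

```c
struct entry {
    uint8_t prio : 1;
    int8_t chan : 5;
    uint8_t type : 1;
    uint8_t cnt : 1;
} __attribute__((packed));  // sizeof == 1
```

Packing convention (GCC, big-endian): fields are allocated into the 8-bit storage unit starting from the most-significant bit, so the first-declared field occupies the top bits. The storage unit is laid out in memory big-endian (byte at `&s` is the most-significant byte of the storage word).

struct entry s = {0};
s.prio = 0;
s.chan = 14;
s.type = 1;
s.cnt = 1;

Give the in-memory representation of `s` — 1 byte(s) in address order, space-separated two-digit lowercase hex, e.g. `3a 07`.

3b

prio:1 = 0 → 0x0 << 7 → word 0x00
chan:5 = 14 → 0xe << 2 → word 0x38
type:1 = 1 → 0x1 << 1 → word 0x3a
cnt:1 = 1 → 0x1 << 0 → word 0x3b
word = 0x3b → big-endian bytes:
  [0]=0x3b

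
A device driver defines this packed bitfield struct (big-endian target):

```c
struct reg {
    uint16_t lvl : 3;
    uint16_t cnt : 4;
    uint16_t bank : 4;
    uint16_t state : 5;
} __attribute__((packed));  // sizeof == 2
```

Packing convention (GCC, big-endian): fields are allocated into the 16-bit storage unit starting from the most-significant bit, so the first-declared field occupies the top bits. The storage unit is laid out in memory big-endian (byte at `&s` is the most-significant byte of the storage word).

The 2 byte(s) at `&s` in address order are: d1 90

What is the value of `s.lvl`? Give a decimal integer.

6

[0]=0xd1 [1]=0x90 (big-endian) → word 0xd190
lvl:3 @ bit 13 → (0xd190>>13)&0x7 = 0x6  ←
cnt:4 @ bit 9 → (0xd190>>9)&0xf = 0x8
bank:4 @ bit 5 → (0xd190>>5)&0xf = 0xc
state:5 @ bit 0 → (0xd190>>0)&0x1f = 0x10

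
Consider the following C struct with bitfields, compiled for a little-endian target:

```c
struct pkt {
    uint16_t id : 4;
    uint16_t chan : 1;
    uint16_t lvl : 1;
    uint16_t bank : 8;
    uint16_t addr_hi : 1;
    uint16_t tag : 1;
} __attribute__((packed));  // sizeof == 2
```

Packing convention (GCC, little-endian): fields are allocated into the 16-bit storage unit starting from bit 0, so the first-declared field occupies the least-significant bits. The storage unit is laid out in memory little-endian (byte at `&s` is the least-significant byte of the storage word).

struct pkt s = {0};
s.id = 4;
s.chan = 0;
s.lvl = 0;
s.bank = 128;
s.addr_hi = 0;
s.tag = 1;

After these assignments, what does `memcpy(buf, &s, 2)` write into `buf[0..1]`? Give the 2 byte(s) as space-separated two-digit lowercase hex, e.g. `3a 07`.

id (4b) val=4 bits=0x4 at bit 0: 0x0004
chan (1b) val=0 bits=0x0 at bit 4: 0x0004
lvl (1b) val=0 bits=0x0 at bit 5: 0x0004
bank (8b) val=128 bits=0x80 at bit 6: 0x2004
addr_hi (1b) val=0 bits=0x0 at bit 14: 0x2004
tag (1b) val=1 bits=0x1 at bit 15: 0xa004
word = 0xa004 → little-endian bytes:
  [0]=0x04  [1]=0xa0

04 a0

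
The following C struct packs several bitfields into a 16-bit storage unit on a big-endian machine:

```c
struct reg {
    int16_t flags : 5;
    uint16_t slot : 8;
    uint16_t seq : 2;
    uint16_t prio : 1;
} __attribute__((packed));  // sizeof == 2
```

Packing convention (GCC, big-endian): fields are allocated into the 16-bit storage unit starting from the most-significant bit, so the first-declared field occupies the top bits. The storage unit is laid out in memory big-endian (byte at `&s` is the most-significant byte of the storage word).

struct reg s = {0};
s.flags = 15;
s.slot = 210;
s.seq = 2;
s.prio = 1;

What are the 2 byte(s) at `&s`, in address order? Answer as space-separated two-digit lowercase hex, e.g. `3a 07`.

flags (5b) val=15 bits=0xf at bit 11: 0x7800
slot (8b) val=210 bits=0xd2 at bit 3: 0x7e90
seq (2b) val=2 bits=0x2 at bit 1: 0x7e94
prio (1b) val=1 bits=0x1 at bit 0: 0x7e95
word = 0x7e95 → big-endian bytes:
  [0]=0x7e  [1]=0x95

7e 95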